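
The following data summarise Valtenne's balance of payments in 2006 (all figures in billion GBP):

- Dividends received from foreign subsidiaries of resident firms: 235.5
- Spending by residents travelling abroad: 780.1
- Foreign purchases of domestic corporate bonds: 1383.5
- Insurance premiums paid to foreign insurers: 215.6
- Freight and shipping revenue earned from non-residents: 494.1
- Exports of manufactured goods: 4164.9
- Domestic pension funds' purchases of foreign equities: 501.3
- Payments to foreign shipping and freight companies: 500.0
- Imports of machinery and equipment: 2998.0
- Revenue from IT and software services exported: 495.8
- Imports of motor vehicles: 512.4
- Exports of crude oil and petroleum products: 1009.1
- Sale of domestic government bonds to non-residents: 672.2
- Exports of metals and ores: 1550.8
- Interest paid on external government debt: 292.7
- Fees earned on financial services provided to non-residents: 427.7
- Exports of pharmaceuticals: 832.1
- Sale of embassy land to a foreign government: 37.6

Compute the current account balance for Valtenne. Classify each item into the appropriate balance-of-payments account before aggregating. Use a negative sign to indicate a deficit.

Goods: 1009.1 + 832.1 - 512.4 + 4164.9 - 2998.0 + 1550.8 = 4046.5
Services: -215.6 + 427.7 - 500.0 + 494.1 - 780.1 + 495.8 = -78.1
Primary income: 235.5 - 292.7 = -57.2
Current account = 4046.5 + (-78.1) + (-57.2) = 3911.2
(Excluded from the current account — financial account: foreign purchases of domestic corporate bonds 1383.5, domestic pension funds' purchases of foreign equities 501.3, sale of domestic government bonds to non-residents 672.2; capital account: sale of embassy land to a foreign government 37.6.)

3911.2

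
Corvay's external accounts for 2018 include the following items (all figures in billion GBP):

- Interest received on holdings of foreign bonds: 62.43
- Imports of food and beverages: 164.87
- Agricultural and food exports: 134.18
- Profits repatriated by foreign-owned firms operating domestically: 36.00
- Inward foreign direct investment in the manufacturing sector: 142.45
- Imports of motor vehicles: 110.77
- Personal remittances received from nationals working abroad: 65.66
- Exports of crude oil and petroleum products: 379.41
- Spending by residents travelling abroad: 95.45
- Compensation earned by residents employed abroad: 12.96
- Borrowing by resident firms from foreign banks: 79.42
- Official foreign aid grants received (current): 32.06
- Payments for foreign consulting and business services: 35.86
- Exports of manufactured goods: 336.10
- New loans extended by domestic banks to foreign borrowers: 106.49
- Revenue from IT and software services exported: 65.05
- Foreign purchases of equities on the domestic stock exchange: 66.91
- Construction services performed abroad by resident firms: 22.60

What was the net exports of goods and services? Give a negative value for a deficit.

530.39

Goods: 336.10 - 164.87 - 110.77 + 379.41 + 134.18 = 574.05
Services: 65.05 - 95.45 + 22.60 - 35.86 = -43.66
Trade balance = 574.05 + (-43.66) = 530.39
(Excluded from the trade balance — primary income: interest received on holdings of foreign bonds 62.43, profits repatriated by foreign-owned firms operating domestically 36.00, compensation earned by residents employed abroad 12.96; financial account: inward foreign direct investment in the manufacturing sector 142.45, borrowing by resident firms from foreign banks 79.42, new loans extended by domestic banks to foreign borrowers 106.49, foreign purchases of equities on the domestic stock exchange 66.91; secondary income: personal remittances received from nationals working abroad 65.66, official foreign aid grants received (current) 32.06.)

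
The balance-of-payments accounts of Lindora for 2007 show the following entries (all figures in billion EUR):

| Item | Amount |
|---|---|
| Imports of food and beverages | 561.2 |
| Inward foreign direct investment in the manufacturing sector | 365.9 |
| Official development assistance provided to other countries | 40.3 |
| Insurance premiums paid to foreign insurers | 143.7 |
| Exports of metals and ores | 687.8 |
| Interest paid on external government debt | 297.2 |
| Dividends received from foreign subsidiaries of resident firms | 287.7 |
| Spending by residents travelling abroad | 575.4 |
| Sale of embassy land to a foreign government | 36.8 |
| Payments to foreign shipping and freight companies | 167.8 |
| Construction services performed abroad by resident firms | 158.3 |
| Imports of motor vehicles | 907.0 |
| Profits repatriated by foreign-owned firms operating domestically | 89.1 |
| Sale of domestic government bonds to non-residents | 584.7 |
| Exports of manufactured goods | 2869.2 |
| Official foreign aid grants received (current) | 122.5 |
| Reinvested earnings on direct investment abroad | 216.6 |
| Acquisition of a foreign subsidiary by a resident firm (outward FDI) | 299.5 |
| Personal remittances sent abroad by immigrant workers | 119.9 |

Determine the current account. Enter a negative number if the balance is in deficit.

1440.5

Goods: 687.8 - 907.0 + 2869.2 - 561.2 = 2088.8
Services: 158.3 - 167.8 - 575.4 - 143.7 = -728.6
Primary income: -89.1 + 287.7 + 216.6 - 297.2 = 118.0
Secondary income: -40.3 + 122.5 - 119.9 = -37.7
Current account = 2088.8 + (-728.6) + 118.0 + (-37.7) = 1440.5
(Excluded from the current account — financial account: inward foreign direct investment in the manufacturing sector 365.9, sale of domestic government bonds to non-residents 584.7, acquisition of a foreign subsidiary by a resident firm (outward FDI) 299.5; capital account: sale of embassy land to a foreign government 36.8.)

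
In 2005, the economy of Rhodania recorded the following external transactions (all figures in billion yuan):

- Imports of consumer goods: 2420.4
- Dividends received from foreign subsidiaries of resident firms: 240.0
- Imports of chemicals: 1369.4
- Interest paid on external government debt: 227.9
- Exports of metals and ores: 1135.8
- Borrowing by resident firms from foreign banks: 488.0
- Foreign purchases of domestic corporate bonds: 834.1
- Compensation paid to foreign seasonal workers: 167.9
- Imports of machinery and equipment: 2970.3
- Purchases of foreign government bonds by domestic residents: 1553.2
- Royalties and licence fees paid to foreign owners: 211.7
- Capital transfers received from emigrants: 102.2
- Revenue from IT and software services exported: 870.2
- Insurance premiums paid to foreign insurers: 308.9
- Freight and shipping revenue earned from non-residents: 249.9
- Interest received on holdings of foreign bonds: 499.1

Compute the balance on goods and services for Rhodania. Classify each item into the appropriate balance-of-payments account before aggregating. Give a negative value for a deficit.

Goods: -2970.3 - 2420.4 - 1369.4 + 1135.8 = -5624.3
Services: -211.7 + 870.2 + 249.9 - 308.9 = 599.5
Trade balance = -5624.3 + 599.5 = -5024.8
(Excluded from the trade balance — primary income: dividends received from foreign subsidiaries of resident firms 240.0, interest paid on external government debt 227.9, compensation paid to foreign seasonal workers 167.9, interest received on holdings of foreign bonds 499.1; financial account: borrowing by resident firms from foreign banks 488.0, foreign purchases of domestic corporate bonds 834.1, purchases of foreign government bonds by domestic residents 1553.2; capital account: capital transfers received from emigrants 102.2.)

-5024.8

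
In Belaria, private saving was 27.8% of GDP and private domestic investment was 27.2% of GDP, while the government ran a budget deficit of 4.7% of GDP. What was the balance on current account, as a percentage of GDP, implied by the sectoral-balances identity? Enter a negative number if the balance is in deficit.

By the sectoral-balances identity, CA = (S_private - I) + (T - G).
Private balance = 27.8 - 27.2 = 0.6
Government balance (T - G) = -4.7
CA = 0.6 + (-4.7) = -4.1

-4.1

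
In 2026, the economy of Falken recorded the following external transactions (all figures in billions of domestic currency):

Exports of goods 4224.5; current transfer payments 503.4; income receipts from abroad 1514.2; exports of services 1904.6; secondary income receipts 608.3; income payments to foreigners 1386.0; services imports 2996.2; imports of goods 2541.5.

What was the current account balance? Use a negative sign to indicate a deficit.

824.5

Goods balance = 4224.5 - 2541.5 = 1683.0
Services balance = 1904.6 - 2996.2 = -1091.6
Trade balance (goods + services) = 1683.0 + (-1091.6) = 591.4
Net primary income = 1514.2 - 1386.0 = 128.2
Net secondary income = 608.3 - 503.4 = 104.9
Current account = 591.4 + 128.2 + 104.9 = 824.5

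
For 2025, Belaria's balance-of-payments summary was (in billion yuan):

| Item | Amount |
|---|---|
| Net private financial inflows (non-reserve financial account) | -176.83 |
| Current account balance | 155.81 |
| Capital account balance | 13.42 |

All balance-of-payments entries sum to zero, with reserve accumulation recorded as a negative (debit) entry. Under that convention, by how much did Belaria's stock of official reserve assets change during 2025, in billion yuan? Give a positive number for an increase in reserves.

Official reserve transactions balance = -(155.81 + 13.42 + (-176.83)) = 7.60
An accumulation of reserves is recorded as a debit (negative entry), so the change in the stock of reserves is the negative of that balance.
Change in official reserves = -(7.60) = -7.60

-7.60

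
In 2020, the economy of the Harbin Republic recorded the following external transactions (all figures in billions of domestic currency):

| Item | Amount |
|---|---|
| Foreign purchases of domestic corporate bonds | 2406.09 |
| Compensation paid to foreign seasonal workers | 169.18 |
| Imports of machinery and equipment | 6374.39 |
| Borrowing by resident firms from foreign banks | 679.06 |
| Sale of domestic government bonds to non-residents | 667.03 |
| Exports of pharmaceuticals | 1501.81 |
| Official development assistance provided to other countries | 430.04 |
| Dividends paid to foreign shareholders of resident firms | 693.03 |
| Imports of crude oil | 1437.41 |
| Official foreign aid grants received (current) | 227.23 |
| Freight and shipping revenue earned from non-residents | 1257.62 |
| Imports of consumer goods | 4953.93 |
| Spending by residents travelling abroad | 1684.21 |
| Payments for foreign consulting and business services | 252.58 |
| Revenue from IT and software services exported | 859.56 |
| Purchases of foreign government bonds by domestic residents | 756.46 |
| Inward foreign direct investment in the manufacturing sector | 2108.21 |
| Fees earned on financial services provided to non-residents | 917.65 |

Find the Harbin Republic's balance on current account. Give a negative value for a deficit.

-11230.90

Goods: -4953.93 - 6374.39 + 1501.81 - 1437.41 = -11263.92
Services: 859.56 + 1257.62 + 917.65 - 252.58 - 1684.21 = 1098.04
Primary income: -169.18 - 693.03 = -862.21
Secondary income: 227.23 - 430.04 = -202.81
Current account = (-11263.92) + 1098.04 + (-862.21) + (-202.81) = -11230.90
(Excluded from the current account — financial account: foreign purchases of domestic corporate bonds 2406.09, borrowing by resident firms from foreign banks 679.06, sale of domestic government bonds to non-residents 667.03, purchases of foreign government bonds by domestic residents 756.46, inward foreign direct investment in the manufacturing sector 2108.21.)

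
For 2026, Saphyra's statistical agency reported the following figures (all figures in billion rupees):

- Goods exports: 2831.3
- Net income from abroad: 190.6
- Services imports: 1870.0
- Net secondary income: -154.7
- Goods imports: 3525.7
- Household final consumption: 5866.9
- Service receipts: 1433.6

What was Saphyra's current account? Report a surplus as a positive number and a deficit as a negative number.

-1094.9

Goods balance = 2831.3 - 3525.7 = -694.4
Services balance = 1433.6 - 1870.0 = -436.4
Trade balance (goods + services) = -694.4 + (-436.4) = -1130.8
Net primary income = 190.6
Net secondary income = -154.7
Current account = -1130.8 + 190.6 + (-154.7) = -1094.9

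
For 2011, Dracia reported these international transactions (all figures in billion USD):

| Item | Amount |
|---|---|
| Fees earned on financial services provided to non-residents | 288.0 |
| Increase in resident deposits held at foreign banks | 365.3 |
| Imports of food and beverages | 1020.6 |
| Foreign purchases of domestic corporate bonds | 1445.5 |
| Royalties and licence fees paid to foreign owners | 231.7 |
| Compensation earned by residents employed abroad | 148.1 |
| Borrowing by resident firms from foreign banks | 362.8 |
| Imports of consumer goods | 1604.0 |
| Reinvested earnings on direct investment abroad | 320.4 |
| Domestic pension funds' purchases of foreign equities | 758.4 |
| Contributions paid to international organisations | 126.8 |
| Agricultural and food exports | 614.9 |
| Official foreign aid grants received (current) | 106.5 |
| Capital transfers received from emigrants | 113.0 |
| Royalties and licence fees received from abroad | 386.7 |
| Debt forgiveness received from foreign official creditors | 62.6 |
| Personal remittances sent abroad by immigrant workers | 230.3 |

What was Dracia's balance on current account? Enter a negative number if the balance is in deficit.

-1348.8

Goods: -1604.0 + 614.9 - 1020.6 = -2009.7
Services: 288.0 + 386.7 - 231.7 = 443.0
Primary income: 148.1 + 320.4 = 468.5
Secondary income: 106.5 - 230.3 - 126.8 = -250.6
Current account = (-2009.7) + 443.0 + 468.5 + (-250.6) = -1348.8
(Excluded from the current account — financial account: increase in resident deposits held at foreign banks 365.3, foreign purchases of domestic corporate bonds 1445.5, borrowing by resident firms from foreign banks 362.8, domestic pension funds' purchases of foreign equities 758.4; capital account: capital transfers received from emigrants 113.0, debt forgiveness received from foreign official creditors 62.6.)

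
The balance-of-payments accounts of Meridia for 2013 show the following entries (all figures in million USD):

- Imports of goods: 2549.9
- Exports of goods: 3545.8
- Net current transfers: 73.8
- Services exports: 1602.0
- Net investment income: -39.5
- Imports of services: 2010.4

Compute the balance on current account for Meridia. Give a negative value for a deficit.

621.8

Goods balance = 3545.8 - 2549.9 = 995.9
Services balance = 1602.0 - 2010.4 = -408.4
Trade balance (goods + services) = 995.9 + (-408.4) = 587.5
Net primary income = -39.5
Net secondary income = 73.8
Current account = 587.5 + (-39.5) + 73.8 = 621.8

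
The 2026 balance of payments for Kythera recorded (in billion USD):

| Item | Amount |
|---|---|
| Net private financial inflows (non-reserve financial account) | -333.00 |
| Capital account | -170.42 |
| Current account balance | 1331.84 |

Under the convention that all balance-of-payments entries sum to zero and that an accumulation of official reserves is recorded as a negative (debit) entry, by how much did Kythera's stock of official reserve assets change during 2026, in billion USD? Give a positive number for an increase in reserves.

Official reserve transactions balance = -(1331.84 + (-170.42) + (-333.00)) = -828.42
An accumulation of reserves is recorded as a debit (negative entry), so the change in the stock of reserves is the negative of that balance.
Change in official reserves = -(-828.42) = 828.42

828.42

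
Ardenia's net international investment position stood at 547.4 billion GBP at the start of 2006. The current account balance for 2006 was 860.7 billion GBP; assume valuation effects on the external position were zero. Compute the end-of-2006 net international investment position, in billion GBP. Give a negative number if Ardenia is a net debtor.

With no valuation effects, change in NIIP = current account = 860.7
End-of-year NIIP = 547.4 + 860.7 = 1408.1

1408.1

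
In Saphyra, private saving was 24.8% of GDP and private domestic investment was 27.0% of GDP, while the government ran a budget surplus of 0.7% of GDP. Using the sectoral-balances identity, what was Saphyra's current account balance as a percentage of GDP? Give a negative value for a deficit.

-1.5

By the sectoral-balances identity, CA = (S_private - I) + (T - G).
Private balance = 24.8 - 27.0 = -2.2
Government balance (T - G) = 0.7
CA = -2.2 + 0.7 = -1.5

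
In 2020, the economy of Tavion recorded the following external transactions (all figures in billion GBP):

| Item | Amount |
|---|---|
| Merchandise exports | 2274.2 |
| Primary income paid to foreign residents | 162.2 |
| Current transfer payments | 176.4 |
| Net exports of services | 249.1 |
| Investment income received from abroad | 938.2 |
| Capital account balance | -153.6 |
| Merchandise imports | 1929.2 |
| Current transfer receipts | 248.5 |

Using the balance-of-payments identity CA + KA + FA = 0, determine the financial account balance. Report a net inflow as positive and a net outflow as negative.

-1288.6

Goods balance = 2274.2 - 1929.2 = 345.0
Services balance = 249.1
Trade balance (goods + services) = 345.0 + 249.1 = 594.1
Net primary income = 938.2 - 162.2 = 776.0
Net secondary income = 248.5 - 176.4 = 72.1
Current account = 594.1 + 776.0 + 72.1 = 1442.2
Financial account = -(1442.2 + (-153.6)) = -1288.6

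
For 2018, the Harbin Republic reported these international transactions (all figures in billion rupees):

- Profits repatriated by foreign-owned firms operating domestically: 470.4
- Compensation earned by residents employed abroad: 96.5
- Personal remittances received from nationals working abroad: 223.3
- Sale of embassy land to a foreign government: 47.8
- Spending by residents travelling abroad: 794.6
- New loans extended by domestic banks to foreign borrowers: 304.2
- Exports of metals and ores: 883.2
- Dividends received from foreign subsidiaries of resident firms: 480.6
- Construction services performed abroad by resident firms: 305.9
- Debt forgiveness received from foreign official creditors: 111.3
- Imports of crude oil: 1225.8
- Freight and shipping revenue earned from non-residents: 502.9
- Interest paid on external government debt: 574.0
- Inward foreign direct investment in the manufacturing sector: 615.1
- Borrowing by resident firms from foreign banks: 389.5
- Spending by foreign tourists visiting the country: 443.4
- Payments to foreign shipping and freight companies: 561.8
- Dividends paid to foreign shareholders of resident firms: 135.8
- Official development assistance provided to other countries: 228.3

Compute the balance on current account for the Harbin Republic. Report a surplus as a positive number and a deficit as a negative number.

-1054.9

Goods: -1225.8 + 883.2 = -342.6
Services: -794.6 - 561.8 + 443.4 + 502.9 + 305.9 = -104.2
Primary income: -574.0 - 135.8 - 470.4 + 96.5 + 480.6 = -603.1
Secondary income: -228.3 + 223.3 = -5.0
Current account = (-342.6) + (-104.2) + (-603.1) + (-5.0) = -1054.9
(Excluded from the current account — capital account: sale of embassy land to a foreign government 47.8, debt forgiveness received from foreign official creditors 111.3; financial account: new loans extended by domestic banks to foreign borrowers 304.2, inward foreign direct investment in the manufacturing sector 615.1, borrowing by resident firms from foreign banks 389.5.)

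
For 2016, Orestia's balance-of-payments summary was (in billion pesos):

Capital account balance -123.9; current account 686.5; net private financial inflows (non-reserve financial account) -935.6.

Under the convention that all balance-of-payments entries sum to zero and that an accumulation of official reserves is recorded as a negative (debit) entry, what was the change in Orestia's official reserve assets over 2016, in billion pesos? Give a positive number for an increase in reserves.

-373.0

Official reserve transactions balance = -(686.5 + (-123.9) + (-935.6)) = 373.0
An accumulation of reserves is recorded as a debit (negative entry), so the change in the stock of reserves is the negative of that balance.
Change in official reserves = -(373.0) = -373.0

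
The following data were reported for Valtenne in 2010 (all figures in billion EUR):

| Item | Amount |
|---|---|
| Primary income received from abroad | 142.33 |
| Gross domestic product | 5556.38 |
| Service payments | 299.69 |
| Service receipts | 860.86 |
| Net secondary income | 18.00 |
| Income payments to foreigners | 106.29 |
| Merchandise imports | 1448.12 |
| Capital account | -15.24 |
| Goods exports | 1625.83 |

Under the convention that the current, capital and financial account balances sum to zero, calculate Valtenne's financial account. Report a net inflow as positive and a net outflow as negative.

Goods balance = 1625.83 - 1448.12 = 177.71
Services balance = 860.86 - 299.69 = 561.17
Trade balance (goods + services) = 177.71 + 561.17 = 738.88
Net primary income = 142.33 - 106.29 = 36.04
Net secondary income = 18.00
Current account = 738.88 + 36.04 + 18.00 = 792.92
Financial account = -(792.92 + (-15.24)) = -777.68

-777.68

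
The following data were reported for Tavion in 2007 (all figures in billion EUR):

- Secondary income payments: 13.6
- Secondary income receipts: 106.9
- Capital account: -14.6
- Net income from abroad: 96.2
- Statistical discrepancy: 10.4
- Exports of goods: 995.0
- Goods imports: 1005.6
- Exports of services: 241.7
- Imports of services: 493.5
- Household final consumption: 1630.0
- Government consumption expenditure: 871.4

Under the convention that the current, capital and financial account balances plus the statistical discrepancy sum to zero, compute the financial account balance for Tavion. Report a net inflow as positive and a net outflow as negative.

77.1

Goods balance = 995.0 - 1005.6 = -10.6
Services balance = 241.7 - 493.5 = -251.8
Trade balance (goods + services) = -10.6 + (-251.8) = -262.4
Net primary income = 96.2
Net secondary income = 106.9 - 13.6 = 93.3
Current account = -262.4 + 96.2 + 93.3 = -72.9
Financial account = -(-72.9 + (-14.6) + 10.4) = 77.1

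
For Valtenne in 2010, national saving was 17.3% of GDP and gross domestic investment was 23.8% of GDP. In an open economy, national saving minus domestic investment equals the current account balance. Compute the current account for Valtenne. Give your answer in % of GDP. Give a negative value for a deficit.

-6.5

CA = S - I = 17.3 - 23.8 = -6.5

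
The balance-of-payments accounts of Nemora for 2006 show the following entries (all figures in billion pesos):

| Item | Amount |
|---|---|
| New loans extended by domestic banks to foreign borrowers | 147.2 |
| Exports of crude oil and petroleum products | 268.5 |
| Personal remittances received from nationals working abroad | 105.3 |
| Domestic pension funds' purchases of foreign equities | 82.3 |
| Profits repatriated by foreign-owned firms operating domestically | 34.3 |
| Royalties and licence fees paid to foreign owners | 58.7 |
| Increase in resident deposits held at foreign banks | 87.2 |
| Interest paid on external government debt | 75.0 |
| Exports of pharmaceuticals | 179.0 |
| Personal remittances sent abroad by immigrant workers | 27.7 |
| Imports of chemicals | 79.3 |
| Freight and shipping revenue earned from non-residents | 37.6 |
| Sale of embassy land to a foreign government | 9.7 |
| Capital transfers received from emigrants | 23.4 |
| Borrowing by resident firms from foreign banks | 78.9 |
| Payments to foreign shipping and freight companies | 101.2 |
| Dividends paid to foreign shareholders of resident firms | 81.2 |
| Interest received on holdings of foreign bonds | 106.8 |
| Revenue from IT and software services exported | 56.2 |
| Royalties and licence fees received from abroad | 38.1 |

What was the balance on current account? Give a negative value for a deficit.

Goods: -79.3 + 179.0 + 268.5 = 368.2
Services: -101.2 + 56.2 + 37.6 + 38.1 - 58.7 = -28.0
Primary income: -75.0 + 106.8 - 34.3 - 81.2 = -83.7
Secondary income: -27.7 + 105.3 = 77.6
Current account = 368.2 + (-28.0) + (-83.7) + 77.6 = 334.1
(Excluded from the current account — financial account: new loans extended by domestic banks to foreign borrowers 147.2, domestic pension funds' purchases of foreign equities 82.3, increase in resident deposits held at foreign banks 87.2, borrowing by resident firms from foreign banks 78.9; capital account: sale of embassy land to a foreign government 9.7, capital transfers received from emigrants 23.4.)

334.1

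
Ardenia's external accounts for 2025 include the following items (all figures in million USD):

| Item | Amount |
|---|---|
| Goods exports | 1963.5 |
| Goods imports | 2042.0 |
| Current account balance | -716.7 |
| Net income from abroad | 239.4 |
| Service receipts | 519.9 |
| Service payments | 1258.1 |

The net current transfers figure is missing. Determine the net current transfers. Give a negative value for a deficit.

-139.4

Current account = goods balance + services balance + net primary income + net secondary income
Sum of the known components = -577.3
Net current transfers = CA - (known components) = -716.7 - (-577.3) = -139.4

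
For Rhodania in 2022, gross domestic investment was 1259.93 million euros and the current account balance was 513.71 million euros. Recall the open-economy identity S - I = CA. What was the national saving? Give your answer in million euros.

1773.64

S = I + CA = 1259.93 + 513.71 = 1773.64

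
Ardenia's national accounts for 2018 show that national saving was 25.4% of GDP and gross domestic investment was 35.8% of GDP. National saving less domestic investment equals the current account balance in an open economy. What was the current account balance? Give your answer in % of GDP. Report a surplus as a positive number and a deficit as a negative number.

-10.4

S - I = CA (net lending to the rest of the world).
CA = S - I = 25.4 - 35.8 = -10.4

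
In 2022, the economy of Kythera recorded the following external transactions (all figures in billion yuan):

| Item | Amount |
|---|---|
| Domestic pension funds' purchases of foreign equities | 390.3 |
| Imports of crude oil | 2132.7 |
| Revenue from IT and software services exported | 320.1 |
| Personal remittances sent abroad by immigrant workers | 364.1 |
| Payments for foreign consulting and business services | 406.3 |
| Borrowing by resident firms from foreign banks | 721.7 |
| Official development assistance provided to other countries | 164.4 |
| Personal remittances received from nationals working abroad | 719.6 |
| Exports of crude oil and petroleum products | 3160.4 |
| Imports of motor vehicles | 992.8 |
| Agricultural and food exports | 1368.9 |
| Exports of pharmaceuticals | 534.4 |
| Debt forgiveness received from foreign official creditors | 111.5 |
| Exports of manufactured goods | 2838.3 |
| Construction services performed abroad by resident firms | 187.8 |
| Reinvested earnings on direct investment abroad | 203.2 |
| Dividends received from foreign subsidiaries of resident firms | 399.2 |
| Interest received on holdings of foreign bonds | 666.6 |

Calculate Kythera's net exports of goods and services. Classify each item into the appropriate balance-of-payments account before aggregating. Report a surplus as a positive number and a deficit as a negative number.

Goods: 534.4 + 1368.9 + 3160.4 - 2132.7 - 992.8 + 2838.3 = 4776.5
Services: 320.1 - 406.3 + 187.8 = 101.6
Trade balance = 4776.5 + 101.6 = 4878.1
(Excluded from the trade balance — financial account: domestic pension funds' purchases of foreign equities 390.3, borrowing by resident firms from foreign banks 721.7; secondary income: personal remittances sent abroad by immigrant workers 364.1, official development assistance provided to other countries 164.4, personal remittances received from nationals working abroad 719.6; capital account: debt forgiveness received from foreign official creditors 111.5; primary income: reinvested earnings on direct investment abroad 203.2, dividends received from foreign subsidiaries of resident firms 399.2, interest received on holdings of foreign bonds 666.6.)

4878.1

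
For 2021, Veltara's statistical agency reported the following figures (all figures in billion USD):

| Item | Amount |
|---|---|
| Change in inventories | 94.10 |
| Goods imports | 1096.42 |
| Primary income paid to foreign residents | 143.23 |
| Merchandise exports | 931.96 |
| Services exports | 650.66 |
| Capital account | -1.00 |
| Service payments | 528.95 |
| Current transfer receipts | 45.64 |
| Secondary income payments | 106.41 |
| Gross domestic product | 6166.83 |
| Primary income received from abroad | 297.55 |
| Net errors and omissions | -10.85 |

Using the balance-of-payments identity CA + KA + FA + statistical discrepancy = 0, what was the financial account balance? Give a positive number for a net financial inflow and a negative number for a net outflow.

-38.95

Goods balance = 931.96 - 1096.42 = -164.46
Services balance = 650.66 - 528.95 = 121.71
Trade balance (goods + services) = -164.46 + 121.71 = -42.75
Net primary income = 297.55 - 143.23 = 154.32
Net secondary income = 45.64 - 106.41 = -60.77
Current account = -42.75 + 154.32 + (-60.77) = 50.80
Financial account = -(50.80 + (-1.00) + (-10.85)) = -38.95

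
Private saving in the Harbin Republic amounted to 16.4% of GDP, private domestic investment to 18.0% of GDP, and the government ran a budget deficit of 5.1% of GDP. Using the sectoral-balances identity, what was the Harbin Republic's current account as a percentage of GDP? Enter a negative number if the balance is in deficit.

-6.7

By the sectoral-balances identity, CA = (S_private - I) + (T - G).
Private balance = 16.4 - 18.0 = -1.6
Government balance (T - G) = -5.1
CA = -1.6 + (-5.1) = -6.7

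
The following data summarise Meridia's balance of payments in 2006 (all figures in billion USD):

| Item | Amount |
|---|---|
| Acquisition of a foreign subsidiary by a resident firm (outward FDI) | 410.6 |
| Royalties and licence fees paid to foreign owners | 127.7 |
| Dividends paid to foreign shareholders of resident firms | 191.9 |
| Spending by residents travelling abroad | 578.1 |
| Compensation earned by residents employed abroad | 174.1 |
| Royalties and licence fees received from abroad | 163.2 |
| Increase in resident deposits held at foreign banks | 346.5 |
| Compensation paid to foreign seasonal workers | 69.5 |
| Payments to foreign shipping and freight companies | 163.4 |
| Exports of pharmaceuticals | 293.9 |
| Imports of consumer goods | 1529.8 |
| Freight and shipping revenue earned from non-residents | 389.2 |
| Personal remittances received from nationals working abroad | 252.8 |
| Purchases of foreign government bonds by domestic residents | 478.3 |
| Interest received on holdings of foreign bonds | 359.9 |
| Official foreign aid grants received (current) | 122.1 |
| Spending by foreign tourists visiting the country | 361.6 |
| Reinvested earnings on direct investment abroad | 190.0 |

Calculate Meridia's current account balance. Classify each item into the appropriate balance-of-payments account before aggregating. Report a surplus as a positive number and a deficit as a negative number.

-353.6

Goods: 293.9 - 1529.8 = -1235.9
Services: 361.6 + 163.2 - 127.7 + 389.2 - 578.1 - 163.4 = 44.8
Primary income: -191.9 + 359.9 + 190.0 - 69.5 + 174.1 = 462.6
Secondary income: 122.1 + 252.8 = 374.9
Current account = (-1235.9) + 44.8 + 462.6 + 374.9 = -353.6
(Excluded from the current account — financial account: acquisition of a foreign subsidiary by a resident firm (outward FDI) 410.6, increase in resident deposits held at foreign banks 346.5, purchases of foreign government bonds by domestic residents 478.3.)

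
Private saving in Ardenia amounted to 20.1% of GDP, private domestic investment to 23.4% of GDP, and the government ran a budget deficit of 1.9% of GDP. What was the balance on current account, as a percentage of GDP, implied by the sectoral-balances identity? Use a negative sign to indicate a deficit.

-5.2

By the sectoral-balances identity, CA = (S_private - I) + (T - G).
Private balance = 20.1 - 23.4 = -3.3
Government balance (T - G) = -1.9
CA = -3.3 + (-1.9) = -5.2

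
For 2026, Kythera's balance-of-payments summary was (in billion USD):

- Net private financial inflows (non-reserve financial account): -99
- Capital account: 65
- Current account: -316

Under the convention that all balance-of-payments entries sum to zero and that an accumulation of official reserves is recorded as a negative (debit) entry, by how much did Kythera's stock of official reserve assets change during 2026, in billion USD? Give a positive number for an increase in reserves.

-350

Official reserve transactions balance = -((-316) + 65 + (-99)) = 350
An accumulation of reserves is recorded as a debit (negative entry), so the change in the stock of reserves is the negative of that balance.
Change in official reserves = -(350) = -350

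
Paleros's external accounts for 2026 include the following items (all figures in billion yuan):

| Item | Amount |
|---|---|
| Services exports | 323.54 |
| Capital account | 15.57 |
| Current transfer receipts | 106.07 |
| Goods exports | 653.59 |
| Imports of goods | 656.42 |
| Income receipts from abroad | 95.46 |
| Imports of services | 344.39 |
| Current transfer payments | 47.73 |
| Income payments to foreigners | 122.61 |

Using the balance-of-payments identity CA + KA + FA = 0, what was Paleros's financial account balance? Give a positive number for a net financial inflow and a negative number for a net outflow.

-23.08

Goods balance = 653.59 - 656.42 = -2.83
Services balance = 323.54 - 344.39 = -20.85
Trade balance (goods + services) = -2.83 + (-20.85) = -23.68
Net primary income = 95.46 - 122.61 = -27.15
Net secondary income = 106.07 - 47.73 = 58.34
Current account = -23.68 + (-27.15) + 58.34 = 7.51
Financial account = -(7.51 + 15.57) = -23.08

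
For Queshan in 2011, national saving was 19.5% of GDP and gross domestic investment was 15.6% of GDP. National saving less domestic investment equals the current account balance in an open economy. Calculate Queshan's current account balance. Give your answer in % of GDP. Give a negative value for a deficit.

CA = S - I = 19.5 - 15.6 = 3.9

3.9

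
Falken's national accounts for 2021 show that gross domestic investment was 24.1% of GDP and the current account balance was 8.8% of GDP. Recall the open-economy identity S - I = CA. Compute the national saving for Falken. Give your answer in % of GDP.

S - I = CA (net lending to the rest of the world).
S = I + CA = 24.1 + 8.8 = 32.9

32.9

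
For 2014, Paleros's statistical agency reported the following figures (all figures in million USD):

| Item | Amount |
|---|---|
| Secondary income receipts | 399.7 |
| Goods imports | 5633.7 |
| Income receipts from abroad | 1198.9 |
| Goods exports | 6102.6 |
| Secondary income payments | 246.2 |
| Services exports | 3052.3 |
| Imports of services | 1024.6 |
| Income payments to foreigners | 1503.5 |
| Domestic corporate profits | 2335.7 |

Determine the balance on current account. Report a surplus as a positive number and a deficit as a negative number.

2345.5

Goods balance = 6102.6 - 5633.7 = 468.9
Services balance = 3052.3 - 1024.6 = 2027.7
Trade balance (goods + services) = 468.9 + 2027.7 = 2496.6
Net primary income = 1198.9 - 1503.5 = -304.6
Net secondary income = 399.7 - 246.2 = 153.5
Current account = 2496.6 + (-304.6) + 153.5 = 2345.5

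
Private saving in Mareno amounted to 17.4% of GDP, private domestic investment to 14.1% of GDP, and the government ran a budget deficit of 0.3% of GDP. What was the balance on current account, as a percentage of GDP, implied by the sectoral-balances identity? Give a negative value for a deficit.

By the sectoral-balances identity, CA = (S_private - I) + (T - G).
Private balance = 17.4 - 14.1 = 3.3
Government balance (T - G) = -0.3
CA = 3.3 + (-0.3) = 3.0

3.0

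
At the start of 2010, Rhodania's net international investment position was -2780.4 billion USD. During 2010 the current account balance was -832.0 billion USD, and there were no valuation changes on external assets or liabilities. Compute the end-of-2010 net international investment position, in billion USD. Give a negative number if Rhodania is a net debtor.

-3612.4

With no valuation effects, change in NIIP = current account = -832.0
End-of-year NIIP = -2780.4 + (-832.0) = -3612.4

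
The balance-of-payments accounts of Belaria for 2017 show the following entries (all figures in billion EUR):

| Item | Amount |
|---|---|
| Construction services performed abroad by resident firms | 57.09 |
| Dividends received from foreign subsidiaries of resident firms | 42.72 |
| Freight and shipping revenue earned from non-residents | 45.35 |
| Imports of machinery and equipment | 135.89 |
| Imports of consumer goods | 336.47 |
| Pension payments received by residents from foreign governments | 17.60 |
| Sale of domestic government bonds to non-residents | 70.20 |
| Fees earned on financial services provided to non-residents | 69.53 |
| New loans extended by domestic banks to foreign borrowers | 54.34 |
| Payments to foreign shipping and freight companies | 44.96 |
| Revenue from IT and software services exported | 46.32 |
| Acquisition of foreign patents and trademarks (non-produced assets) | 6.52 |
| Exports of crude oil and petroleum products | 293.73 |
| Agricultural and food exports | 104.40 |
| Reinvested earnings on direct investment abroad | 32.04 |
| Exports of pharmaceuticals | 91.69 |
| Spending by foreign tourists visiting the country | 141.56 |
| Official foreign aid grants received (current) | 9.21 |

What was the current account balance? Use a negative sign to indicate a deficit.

Goods: -336.47 - 135.89 + 91.69 + 104.40 + 293.73 = 17.46
Services: 46.32 + 69.53 - 44.96 + 45.35 + 141.56 + 57.09 = 314.89
Primary income: 42.72 + 32.04 = 74.76
Secondary income: 9.21 + 17.60 = 26.81
Current account = 17.46 + 314.89 + 74.76 + 26.81 = 433.92
(Excluded from the current account — financial account: sale of domestic government bonds to non-residents 70.20, new loans extended by domestic banks to foreign borrowers 54.34; capital account: acquisition of foreign patents and trademarks (non-produced assets) 6.52.)

433.92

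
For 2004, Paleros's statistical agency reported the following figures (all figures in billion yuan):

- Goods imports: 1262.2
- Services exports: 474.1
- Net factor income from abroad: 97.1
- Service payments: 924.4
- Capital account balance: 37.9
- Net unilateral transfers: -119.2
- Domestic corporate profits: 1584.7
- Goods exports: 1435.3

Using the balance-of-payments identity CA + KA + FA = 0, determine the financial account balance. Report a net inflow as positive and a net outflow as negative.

261.4

Goods balance = 1435.3 - 1262.2 = 173.1
Services balance = 474.1 - 924.4 = -450.3
Trade balance (goods + services) = 173.1 + (-450.3) = -277.2
Net primary income = 97.1
Net secondary income = -119.2
Current account = -277.2 + 97.1 + (-119.2) = -299.3
Financial account = -(-299.3 + 37.9) = 261.4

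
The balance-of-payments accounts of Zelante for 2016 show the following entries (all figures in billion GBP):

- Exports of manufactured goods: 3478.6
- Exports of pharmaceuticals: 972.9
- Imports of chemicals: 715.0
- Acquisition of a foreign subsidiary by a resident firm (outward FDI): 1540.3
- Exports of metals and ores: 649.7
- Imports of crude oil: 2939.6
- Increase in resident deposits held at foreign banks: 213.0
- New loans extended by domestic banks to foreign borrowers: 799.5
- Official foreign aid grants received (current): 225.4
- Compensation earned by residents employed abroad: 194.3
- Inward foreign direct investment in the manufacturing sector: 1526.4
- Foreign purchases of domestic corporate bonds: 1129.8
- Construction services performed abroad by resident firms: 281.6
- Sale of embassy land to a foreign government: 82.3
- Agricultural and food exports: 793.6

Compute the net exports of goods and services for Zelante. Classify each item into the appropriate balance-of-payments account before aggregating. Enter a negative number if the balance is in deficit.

2521.8

Goods: 793.6 + 3478.6 + 972.9 + 649.7 - 715.0 - 2939.6 = 2240.2
Services: 281.6
Trade balance = 2240.2 + 281.6 = 2521.8
(Excluded from the trade balance — financial account: acquisition of a foreign subsidiary by a resident firm (outward FDI) 1540.3, increase in resident deposits held at foreign banks 213.0, new loans extended by domestic banks to foreign borrowers 799.5, inward foreign direct investment in the manufacturing sector 1526.4, foreign purchases of domestic corporate bonds 1129.8; secondary income: official foreign aid grants received (current) 225.4; primary income: compensation earned by residents employed abroad 194.3; capital account: sale of embassy land to a foreign government 82.3.)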